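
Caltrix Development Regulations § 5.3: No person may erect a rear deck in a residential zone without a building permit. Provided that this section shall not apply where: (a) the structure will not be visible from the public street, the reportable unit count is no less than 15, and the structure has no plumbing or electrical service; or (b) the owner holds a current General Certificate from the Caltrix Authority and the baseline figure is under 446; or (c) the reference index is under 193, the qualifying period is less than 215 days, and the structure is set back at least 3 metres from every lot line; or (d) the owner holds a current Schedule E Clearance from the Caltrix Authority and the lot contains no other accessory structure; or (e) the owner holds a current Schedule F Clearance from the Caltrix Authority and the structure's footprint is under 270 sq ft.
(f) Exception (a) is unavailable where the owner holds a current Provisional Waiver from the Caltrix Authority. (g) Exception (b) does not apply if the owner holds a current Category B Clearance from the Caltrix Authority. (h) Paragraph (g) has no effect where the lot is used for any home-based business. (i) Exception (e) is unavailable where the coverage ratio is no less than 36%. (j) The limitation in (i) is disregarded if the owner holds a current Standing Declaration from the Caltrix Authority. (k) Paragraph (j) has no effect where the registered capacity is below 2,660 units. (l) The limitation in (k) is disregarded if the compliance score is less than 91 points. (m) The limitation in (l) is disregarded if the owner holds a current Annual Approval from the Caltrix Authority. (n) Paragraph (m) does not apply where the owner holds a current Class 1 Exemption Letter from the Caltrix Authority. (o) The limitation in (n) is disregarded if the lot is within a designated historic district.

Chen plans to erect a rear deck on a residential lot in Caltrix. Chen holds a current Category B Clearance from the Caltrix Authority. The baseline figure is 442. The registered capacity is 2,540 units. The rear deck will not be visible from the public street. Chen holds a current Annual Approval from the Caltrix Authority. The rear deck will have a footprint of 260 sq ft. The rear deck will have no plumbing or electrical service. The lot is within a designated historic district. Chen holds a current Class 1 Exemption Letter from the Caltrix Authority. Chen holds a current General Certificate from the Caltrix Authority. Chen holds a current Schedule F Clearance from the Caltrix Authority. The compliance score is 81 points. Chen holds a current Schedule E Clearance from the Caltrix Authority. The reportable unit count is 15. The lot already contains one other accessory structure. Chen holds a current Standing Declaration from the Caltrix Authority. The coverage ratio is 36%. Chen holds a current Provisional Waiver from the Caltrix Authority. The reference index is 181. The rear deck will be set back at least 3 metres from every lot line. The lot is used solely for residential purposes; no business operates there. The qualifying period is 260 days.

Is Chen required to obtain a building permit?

Yes — Chen must obtain a building permit.

Exception (a) is satisfied on its face — the structure will not be visible from the street; the reportable unit count is 15, meeting the 15 threshold; there is no plumbing or electrical service. But: (f) operates against (a): a current Provisional Waiver is held. Exception (a) does not apply.
Exception (b)'s conditions are all satisfied: a current General Certificate is held; the baseline figure is 442, under the 446 limit. But applying paragraphs (g)–(h): (g) applies — a current Category B Clearance is held. (h) does not operate here (the lot is solely residential), so (g) stands. So (b) is unavailable.
Exception (c) fails — the qualifying period is 260 days, not less than 215 days.
Exception (d) does not apply: the lot already has another accessory structure.
Exception (e)'s conditions are all satisfied: a current Schedule F Clearance is held; the structure's footprint is 260 sq ft, under the 270 sq ft limit. Turning to paragraphs (i)–(o): (i) is engaged — the coverage ratio is 36%, meeting the 36% threshold. (j) is triggered (a current Standing Declaration is held), but is overridden by (k): (k) applies — the registered capacity is 2,540 units, below the 2,660 units limit. (l) is engaged (the compliance score is 81 points, less than the 91 points limit), but is set aside by (m): (m) operates against (l): a current Annual Approval is held. (n) would limit (m) — a current Class 1 Exemption Letter is held — but (o) sets (n) aside: (o) applies — the lot is in a historic district. So (e) is unavailable.
Every exception is unavailable, so the rule governs.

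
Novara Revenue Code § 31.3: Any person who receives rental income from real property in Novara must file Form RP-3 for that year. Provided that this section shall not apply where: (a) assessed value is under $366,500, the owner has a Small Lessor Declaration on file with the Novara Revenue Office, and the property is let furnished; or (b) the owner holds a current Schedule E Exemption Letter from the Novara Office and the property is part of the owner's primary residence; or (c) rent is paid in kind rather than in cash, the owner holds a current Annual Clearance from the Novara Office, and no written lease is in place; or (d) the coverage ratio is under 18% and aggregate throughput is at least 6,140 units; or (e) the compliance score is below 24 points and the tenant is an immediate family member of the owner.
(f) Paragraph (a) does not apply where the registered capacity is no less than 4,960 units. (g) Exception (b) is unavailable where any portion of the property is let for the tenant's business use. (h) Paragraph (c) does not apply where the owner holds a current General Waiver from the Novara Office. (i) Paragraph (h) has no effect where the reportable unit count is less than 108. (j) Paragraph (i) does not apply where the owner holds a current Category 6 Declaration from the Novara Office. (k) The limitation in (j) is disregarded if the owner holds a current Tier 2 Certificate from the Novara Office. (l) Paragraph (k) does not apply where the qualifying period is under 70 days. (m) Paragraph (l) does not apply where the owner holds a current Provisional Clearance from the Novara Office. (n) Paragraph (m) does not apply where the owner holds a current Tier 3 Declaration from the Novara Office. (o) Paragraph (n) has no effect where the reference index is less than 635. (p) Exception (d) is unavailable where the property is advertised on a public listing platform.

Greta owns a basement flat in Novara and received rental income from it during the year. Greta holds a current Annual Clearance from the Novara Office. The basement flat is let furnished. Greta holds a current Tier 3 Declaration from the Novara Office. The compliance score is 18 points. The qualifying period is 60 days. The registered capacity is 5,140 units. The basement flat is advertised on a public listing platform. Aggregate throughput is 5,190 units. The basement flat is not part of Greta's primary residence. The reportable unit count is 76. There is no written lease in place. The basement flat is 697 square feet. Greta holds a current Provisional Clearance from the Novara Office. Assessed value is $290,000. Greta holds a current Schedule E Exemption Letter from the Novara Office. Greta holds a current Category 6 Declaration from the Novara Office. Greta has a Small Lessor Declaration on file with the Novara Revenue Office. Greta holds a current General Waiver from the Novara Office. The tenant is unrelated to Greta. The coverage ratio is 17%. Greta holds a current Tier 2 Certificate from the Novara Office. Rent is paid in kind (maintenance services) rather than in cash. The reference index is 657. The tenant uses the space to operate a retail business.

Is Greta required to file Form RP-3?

Yes — Greta must file Form RP-3.

Exception (a)'s conditions are all satisfied: assessed value is $290,000, under the $366,500 limit; a Small Lessor Declaration is on file; the property is let furnished. But: (f) operates against (a): the registered capacity is 5,140 units, meeting the 4,960 units threshold. Exception (a) does not apply.
Exception (b) requires that the property is part of the owner's primary residence; but the basement flat is not part of the primary residence, so (b) is unavailable.
Exception (c): rent is paid in kind; a current Annual Clearance is held; there is no written lease — every condition holds. But: (h) applies — a current General Waiver is held. (i) operates (the reportable unit count is 76, less than the 108 limit), but yields to (j): (j) is engaged — a current Category 6 Declaration is held. (k) applies (a current Tier 2 Certificate is held), but is set aside by (l): (l) applies — the qualifying period is 60 days, under the 70 days limit. (m) is triggered (a current Provisional Clearance is held), but yields to (n): (n) is engaged — a current Tier 3 Declaration is held. (o), which would lift (n), is not triggered — the reference index is 657, not less than 635. (c) is therefore removed.
Exception (d) does not apply: aggregate throughput is 5,190 units, short of 6,140 units.
Exception (e) requires that the tenant is an immediate family member of the owner; but the tenant is unrelated to the owner, so (e) is unavailable.
None of the exceptions is available; § 31.3 applies in full.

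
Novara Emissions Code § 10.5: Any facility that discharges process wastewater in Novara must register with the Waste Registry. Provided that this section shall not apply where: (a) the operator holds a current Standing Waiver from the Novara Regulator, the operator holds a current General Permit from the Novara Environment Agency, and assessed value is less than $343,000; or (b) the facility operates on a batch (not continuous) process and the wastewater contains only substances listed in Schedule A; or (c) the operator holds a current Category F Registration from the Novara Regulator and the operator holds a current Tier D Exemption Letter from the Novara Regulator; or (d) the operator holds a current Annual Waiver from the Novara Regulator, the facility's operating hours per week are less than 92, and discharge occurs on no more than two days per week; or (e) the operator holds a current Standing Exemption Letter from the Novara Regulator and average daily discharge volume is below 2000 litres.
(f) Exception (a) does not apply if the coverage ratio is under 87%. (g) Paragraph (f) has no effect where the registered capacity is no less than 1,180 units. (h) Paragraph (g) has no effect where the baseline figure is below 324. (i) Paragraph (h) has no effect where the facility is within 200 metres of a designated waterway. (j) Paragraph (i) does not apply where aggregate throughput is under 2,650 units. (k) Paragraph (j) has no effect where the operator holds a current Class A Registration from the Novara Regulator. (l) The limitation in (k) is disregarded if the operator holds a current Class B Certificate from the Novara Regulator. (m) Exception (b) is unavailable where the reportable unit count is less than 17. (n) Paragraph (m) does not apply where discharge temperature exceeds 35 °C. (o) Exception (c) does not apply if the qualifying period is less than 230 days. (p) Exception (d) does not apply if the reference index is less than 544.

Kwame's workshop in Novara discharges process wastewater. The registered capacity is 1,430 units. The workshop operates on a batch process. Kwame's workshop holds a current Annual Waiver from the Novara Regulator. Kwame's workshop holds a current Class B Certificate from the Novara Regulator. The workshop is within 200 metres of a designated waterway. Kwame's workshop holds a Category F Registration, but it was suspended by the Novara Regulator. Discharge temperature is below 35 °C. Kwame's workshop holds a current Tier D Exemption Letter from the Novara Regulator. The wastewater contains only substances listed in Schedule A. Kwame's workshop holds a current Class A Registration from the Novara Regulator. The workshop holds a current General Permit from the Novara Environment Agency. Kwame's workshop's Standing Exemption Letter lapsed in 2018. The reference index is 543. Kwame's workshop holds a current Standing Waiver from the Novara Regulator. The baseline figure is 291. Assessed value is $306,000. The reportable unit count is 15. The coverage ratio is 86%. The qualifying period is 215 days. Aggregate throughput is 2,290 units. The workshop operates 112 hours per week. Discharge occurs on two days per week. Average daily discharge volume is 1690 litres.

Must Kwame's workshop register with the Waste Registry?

Yes — Kwame's workshop must register with the Waste Registry.

Exception (a): a current Standing Waiver is held; a current General Permit is held; assessed value is $306,000, less than the $343,000 limit — every condition holds. But: (f) operates against (a): the coverage ratio is 86%, under the 87% limit. (g) would limit (f) — the registered capacity is 1,430 units, meeting the 1,180 units threshold — but (h) sets (g) aside: (h) is engaged — the baseline figure is 291, below the 324 limit. (i) operates (the workshop is within 200 m of a designated waterway), but is overridden by (j): (j) operates — aggregate throughput is 2,290 units, under the 2,650 units limit. (k) operates (a current Class A Registration is held), but is displaced by (l): (l) is triggered — a current Class B Certificate is held. Exception (a) does not apply.
All of (b)'s requirements are met (the facility operates on a batch process; the wastewater is Schedule-A-only). But: (m) is engaged — the reportable unit count is 15, less than the 17 limit. (n) is not engaged (discharge temperature is below 35 °C), so (m) stands. Exception (b) does not apply.
Exception (c) does not apply: the Category F Registration is not current.
Exception (d) fails — the facility's operating hours per week are 112, not less than 92.
Exception (e) requires that the operator holds a current Standing Exemption Letter from the Novara Regulator; but there is no Standing Exemption Letter in force, so (e) is unavailable.
None of the exceptions is available; § 10.5 applies in full.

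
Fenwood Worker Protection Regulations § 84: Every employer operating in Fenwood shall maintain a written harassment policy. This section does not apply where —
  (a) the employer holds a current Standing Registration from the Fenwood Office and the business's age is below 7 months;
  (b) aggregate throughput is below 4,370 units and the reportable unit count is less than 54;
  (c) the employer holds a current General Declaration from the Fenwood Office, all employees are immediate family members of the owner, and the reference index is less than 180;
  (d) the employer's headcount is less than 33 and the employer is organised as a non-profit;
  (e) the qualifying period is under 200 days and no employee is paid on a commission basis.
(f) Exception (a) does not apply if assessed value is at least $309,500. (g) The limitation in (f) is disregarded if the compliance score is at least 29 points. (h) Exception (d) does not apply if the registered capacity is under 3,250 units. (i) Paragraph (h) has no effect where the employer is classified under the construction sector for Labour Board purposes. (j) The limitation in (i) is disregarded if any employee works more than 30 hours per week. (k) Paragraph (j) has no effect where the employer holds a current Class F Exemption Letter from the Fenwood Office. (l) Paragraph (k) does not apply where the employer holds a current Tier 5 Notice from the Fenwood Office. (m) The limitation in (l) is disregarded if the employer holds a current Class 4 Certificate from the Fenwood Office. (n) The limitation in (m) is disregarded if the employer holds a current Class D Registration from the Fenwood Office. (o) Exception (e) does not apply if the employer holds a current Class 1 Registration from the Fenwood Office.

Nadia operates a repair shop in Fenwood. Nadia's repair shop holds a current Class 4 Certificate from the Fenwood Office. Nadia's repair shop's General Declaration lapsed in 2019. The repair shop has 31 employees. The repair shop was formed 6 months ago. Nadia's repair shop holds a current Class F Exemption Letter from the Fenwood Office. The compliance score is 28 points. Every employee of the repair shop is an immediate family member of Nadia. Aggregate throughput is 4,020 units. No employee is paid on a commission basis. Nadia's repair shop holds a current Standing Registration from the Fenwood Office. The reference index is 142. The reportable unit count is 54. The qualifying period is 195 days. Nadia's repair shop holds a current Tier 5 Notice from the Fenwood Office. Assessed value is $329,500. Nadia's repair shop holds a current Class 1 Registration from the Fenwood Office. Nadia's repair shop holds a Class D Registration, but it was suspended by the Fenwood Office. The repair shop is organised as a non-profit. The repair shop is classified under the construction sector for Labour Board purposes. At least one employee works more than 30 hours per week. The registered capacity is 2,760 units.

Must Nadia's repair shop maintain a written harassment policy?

No — exception (d) applies; Nadia's repair shop is not required to maintain a written harassment policy.

Exception (a): a current Standing Registration is held; the business's age is 6 months, below the 7 months limit — every condition holds. But applying paragraphs (f)–(g): (f) applies — assessed value is $329,500, meeting the $309,500 threshold. (g) is not engaged (the compliance score is 28 points, short of 29 points), so (f) stands. (a) is therefore removed.
Exception (b) fails — the reportable unit count is 54, not less than 54.
Exception (c) does not apply: there is no General Declaration in force.
All of (d)'s requirements are met (the employer's headcount is 31, less than the 33 limit; the employer is a non-profit). As to paragraphs (h)–(n): (h) operates (the registered capacity is 2,760 units, under the 3,250 units limit), but is itself disapplied by (i): (i) operates against (h): the repair shop is classified under the construction sector. (j) would limit (i) — at least one employee exceeds 30 hours/week — but (k) sets (j) aside: (k) is engaged — a current Class F Exemption Letter is held. (l) is engaged (a current Tier 5 Notice is held), but is overridden by (m): (m) operates against (l): a current Class 4 Certificate is held. (n), which would lift (m), is not triggered — the Class D Registration is not current. So (d) applies.
All of (e)'s requirements are met (the qualifying period is 195 days, under the 200 days limit; no employee is paid on commission). However, paragraph (o) must be considered: (o) applies — a current Class 1 Registration is held. Exception (e) does not apply.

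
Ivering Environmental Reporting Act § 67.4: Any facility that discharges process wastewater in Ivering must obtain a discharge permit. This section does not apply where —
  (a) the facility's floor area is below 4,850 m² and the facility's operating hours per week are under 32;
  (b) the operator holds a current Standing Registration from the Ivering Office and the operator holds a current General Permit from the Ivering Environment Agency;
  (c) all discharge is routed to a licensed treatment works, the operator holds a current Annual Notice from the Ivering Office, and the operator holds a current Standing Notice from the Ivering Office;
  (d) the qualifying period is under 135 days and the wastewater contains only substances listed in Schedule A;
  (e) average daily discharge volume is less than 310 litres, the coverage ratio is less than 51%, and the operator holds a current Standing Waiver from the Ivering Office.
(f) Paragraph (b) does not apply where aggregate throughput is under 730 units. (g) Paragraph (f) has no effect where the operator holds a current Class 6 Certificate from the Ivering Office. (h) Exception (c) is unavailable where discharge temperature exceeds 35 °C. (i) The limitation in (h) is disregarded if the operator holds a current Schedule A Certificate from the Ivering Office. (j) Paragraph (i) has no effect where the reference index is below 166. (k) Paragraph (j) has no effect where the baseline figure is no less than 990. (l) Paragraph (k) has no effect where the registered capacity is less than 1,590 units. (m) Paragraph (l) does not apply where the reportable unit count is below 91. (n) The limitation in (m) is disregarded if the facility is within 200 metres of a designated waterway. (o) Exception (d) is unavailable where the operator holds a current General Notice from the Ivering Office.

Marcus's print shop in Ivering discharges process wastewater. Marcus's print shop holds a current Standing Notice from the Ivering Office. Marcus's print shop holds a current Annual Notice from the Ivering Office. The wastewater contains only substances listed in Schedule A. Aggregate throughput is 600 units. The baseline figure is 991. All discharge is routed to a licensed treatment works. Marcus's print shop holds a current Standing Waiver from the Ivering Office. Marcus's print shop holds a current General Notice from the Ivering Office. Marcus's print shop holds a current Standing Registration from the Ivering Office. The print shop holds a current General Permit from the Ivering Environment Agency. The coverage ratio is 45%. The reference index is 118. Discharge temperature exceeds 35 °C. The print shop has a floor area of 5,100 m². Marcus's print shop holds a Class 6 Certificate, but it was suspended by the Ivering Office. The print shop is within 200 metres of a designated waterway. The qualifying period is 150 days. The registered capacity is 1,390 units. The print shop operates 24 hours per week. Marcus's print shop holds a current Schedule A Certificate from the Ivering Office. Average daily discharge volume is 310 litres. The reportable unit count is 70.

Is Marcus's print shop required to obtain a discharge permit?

Yes — Marcus's print shop must obtain a discharge permit.

Exception (a) requires that the facility's floor area is below 4,850 m²; but the facility's floor area is 5,100 m², not below 4,850 m², so (a) is unavailable.
Exception (b) is satisfied on its face — a current Standing Registration is held; a current General Permit is held. But applying paragraphs (f)–(g): (f) is triggered — aggregate throughput is 600 units, under the 730 units limit. (g), which would lift (f), is not engaged — no current Class 6 Certificate is held. (b) is therefore removed.
Exception (c): discharge is routed to a licensed treatment works; a current Annual Notice is held; a current Standing Notice is held — every condition holds. But: (h) operates — discharge temperature exceeds 35 °C. (i) would limit (h) — a current Schedule A Certificate is held — but (j) sets (i) aside: (j) is engaged — the reference index is 118, below the 166 limit. (k) would limit (j) — the baseline figure is 991, meeting the 990 threshold — but (l) sets (k) aside: (l) operates — the registered capacity is 1,390 units, less than the 1,590 units limit. (m) would limit (l) — the reportable unit count is 70, below the 91 limit — but (n) sets (m) aside: (n) operates — the print shop is within 200 m of a designated waterway. So (c) is unavailable.
Exception (d) does not apply: the qualifying period is 150 days, not under 135 days.
Exception (e) requires that average daily discharge volume is less than 310 litres; but average daily discharge volume is 310 litres, not less than 310 litres, so (e) is unavailable.
No exception displaces § 67.4.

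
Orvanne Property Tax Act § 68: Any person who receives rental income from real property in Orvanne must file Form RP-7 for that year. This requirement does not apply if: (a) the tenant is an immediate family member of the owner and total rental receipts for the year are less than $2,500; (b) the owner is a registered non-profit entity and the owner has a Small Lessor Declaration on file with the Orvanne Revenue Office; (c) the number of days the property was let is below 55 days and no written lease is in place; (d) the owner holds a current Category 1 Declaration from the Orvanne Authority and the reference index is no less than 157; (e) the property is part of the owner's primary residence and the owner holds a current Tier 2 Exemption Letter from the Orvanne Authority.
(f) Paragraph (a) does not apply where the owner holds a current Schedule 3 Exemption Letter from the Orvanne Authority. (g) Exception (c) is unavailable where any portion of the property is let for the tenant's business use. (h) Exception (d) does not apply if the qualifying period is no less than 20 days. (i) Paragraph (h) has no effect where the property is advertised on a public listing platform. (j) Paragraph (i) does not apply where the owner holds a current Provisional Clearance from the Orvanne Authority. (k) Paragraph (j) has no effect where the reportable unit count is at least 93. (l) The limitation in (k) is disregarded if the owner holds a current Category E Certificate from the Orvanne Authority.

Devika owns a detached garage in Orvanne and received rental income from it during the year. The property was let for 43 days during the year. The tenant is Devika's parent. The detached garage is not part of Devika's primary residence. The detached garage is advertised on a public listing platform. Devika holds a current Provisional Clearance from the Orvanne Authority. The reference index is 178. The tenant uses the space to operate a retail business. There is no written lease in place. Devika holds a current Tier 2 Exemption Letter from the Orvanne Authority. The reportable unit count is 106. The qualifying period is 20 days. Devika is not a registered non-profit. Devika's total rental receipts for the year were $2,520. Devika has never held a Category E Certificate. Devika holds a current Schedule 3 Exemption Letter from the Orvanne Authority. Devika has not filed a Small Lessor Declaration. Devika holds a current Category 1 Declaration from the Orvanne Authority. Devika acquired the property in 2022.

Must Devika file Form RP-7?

Exception (a) requires that total rental receipts for the year are less than $2,500; but total rental receipts for the year are $2,520, not less than $2,500, so (a) is unavailable.
Exception (b) requires that the owner is a registered non-profit entity; but Devika is not a registered non-profit, so (b) is unavailable.
Exception (c): the number of days the property was let is 43 days, below the 55 days limit; there is no written lease — every condition holds. However, paragraph (g) must be considered: (g) is engaged — the space is let for business use. So (c) is unavailable.
Exception (d) is satisfied on its face — a current Category 1 Declaration is held; the reference index is 178, meeting the 157 threshold. Applying paragraphs (h)–(l): (h) applies (the qualifying period is 20 days, meeting the 20 days threshold), but is overridden by (i): (i) operates against (h): the property is publicly advertised. (j) would limit (i) — a current Provisional Clearance is held — but (k) sets (j) aside: (k) operates against (j): the reportable unit count is 106, meeting the 93 threshold. (l), which would lift (k), is not engaged — no current Category E Certificate is held. Exception (d) stands.
Exception (e) requires that the property is part of the owner's primary residence; but the detached garage is not part of the primary residence, so (e) is unavailable.

No — exception (d) applies; Devika is not required to file Form RP-7.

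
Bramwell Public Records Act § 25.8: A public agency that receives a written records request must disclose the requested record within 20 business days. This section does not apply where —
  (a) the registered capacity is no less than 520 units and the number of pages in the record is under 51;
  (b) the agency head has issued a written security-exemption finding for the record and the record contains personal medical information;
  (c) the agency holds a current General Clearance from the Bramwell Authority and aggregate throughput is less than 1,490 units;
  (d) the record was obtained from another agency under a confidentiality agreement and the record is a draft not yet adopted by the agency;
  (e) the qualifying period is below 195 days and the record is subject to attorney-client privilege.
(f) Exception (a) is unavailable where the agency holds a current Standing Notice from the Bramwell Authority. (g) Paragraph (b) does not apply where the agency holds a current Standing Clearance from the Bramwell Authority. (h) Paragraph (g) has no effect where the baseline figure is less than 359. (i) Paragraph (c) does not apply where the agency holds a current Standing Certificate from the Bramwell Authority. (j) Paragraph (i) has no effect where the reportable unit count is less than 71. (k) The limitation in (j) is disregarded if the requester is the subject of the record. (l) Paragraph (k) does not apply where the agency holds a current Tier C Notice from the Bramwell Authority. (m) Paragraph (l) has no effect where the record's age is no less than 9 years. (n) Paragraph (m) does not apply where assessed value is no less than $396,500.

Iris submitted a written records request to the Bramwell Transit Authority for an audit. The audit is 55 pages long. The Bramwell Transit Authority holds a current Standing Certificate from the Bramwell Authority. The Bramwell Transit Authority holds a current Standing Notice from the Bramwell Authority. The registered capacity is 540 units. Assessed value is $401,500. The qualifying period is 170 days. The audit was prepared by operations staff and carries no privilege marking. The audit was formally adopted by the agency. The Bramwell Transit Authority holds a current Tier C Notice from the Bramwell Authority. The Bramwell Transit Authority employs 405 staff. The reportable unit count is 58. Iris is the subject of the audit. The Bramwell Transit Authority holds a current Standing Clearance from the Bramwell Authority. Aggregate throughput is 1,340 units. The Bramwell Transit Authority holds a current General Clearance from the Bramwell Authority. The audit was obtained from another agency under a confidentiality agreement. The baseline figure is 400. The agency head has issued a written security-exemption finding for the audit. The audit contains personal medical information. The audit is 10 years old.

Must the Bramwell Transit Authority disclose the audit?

Exception (a) does not apply: the number of pages in the record is 55, not under 51.
All of (b)'s requirements are met (a written security-exemption finding has been issued; the audit contains personal medical information). Turning to paragraphs (g)–(h): (g) applies — a current Standing Clearance is held. (h) is inapplicable (the baseline figure is 400, not less than 359), so (g) stands. (b) is therefore removed.
Exception (c) is satisfied on its face — a current General Clearance is held; aggregate throughput is 1,340 units, less than the 1,490 units limit. Considering the limiting provisions: (i) would limit (c) — a current Standing Certificate is held — but (j) sets (i) aside: (j) applies — the reportable unit count is 58, less than the 71 limit. (k) is engaged (Iris is the subject of the audit), but is itself disapplied by (l): (l) applies — a current Tier C Notice is held. (m) would limit (l) — the record's age is 10 years, meeting the 9 years threshold — but (n) sets (m) aside: (n) is engaged — assessed value is $401,500, meeting the $396,500 threshold. (c) remains available.
Exception (d) requires that the record is a draft not yet adopted by the agency; but the audit has been formally adopted, so (d) is unavailable.
Exception (e) does not apply: the audit carries no privilege marking.

No — exception (c) applies; the Bramwell Transit Authority is not required to disclose the audit.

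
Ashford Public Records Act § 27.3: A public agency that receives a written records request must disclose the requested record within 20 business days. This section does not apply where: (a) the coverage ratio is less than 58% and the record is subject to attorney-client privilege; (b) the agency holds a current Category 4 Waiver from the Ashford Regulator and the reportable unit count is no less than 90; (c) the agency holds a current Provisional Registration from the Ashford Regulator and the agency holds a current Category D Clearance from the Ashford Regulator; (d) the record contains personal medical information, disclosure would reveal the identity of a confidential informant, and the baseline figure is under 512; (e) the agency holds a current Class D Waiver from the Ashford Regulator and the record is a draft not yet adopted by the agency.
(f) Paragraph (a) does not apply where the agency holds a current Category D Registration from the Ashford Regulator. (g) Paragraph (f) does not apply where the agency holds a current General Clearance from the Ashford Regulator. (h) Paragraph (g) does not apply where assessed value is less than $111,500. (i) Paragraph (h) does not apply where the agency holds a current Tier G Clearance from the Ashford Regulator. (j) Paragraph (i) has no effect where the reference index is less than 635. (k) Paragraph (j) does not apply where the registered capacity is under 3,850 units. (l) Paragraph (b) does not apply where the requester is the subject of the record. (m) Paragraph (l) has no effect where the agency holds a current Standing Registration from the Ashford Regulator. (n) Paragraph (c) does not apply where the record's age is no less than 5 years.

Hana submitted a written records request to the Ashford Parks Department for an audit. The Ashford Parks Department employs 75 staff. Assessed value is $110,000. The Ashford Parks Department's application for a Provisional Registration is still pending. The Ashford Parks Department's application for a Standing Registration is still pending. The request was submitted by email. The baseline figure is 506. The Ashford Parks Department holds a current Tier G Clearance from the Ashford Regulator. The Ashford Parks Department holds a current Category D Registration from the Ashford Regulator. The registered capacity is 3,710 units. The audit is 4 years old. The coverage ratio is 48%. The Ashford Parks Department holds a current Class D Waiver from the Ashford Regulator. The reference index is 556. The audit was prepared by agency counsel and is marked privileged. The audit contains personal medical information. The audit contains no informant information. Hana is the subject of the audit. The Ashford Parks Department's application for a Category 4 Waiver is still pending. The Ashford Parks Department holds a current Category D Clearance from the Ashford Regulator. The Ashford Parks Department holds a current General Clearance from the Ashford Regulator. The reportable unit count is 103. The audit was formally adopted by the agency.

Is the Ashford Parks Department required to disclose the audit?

No — exception (a) applies; the Ashford Parks Department is not required to disclose the audit.

Exception (a): the coverage ratio is 48%, less than the 58% limit; the audit is privileged — every condition holds. Applying paragraphs (f)–(k): (f) applies (a current Category D Registration is held), but is displaced by (g): (g) operates — a current General Clearance is held. (h) would limit (g) — assessed value is $110,000, less than the $111,500 limit — but (i) sets (h) aside: (i) operates against (h): a current Tier G Clearance is held. (j) would limit (i) — the reference index is 556, less than the 635 limit — but (k) sets (j) aside: (k) is engaged — the registered capacity is 3,710 units, under the 3,850 units limit. (a) remains available.
Exception (b) requires that the agency holds a current Category 4 Waiver from the Ashford Regulator; but there is no Category 4 Waiver in force, so (b) is unavailable.
Exception (c) requires that the agency holds a current Provisional Registration from the Ashford Regulator; but there is no Provisional Registration in force, so (c) is unavailable.
Exception (d) fails — the audit contains no informant information.
Exception (e) fails — the audit has been formally adopted.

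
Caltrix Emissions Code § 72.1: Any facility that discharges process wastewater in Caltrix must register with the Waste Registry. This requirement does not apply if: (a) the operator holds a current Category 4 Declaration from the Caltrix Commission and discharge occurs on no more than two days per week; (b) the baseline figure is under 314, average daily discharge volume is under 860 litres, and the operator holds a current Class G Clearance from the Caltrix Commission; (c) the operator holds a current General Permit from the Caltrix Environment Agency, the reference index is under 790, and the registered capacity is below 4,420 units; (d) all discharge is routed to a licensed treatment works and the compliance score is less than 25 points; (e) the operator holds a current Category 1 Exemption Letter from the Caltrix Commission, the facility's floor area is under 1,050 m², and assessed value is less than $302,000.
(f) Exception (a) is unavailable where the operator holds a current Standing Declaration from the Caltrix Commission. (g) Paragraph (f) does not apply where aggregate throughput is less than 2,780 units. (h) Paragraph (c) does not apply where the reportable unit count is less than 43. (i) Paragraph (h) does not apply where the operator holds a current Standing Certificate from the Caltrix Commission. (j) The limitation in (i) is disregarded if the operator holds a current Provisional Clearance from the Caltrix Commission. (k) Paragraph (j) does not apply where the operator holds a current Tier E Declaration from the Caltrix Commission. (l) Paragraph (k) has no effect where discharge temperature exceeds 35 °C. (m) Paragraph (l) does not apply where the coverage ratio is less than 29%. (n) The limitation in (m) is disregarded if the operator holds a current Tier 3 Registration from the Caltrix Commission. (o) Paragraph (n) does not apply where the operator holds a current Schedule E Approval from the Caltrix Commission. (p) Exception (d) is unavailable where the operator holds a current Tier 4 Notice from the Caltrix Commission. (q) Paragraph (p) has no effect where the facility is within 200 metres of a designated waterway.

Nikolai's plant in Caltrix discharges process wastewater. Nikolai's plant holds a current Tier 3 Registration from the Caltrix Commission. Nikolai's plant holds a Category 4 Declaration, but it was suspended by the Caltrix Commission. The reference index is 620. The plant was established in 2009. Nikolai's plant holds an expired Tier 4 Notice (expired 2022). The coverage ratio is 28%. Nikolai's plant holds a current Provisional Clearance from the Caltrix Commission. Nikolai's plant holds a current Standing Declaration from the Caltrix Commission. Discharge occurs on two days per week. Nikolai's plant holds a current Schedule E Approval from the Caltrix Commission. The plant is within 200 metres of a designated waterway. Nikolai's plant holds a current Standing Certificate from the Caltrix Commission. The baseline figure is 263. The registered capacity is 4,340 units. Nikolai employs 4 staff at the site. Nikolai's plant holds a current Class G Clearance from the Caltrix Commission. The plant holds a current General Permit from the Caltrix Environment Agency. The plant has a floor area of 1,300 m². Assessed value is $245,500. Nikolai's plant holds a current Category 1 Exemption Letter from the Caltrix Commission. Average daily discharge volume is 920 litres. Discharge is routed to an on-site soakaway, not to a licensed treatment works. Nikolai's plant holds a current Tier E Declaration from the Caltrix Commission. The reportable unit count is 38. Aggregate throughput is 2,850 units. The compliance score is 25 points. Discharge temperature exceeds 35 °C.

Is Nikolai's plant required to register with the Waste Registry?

No — exception (c) applies; Nikolai's plant is not required to register with the Waste Registry.

Exception (a) fails — the Category 4 Declaration is not current.
Exception (b) fails — average daily discharge volume is 920 litres, not under 860 litres.
Exception (c) is satisfied on its face — a current General Permit is held; the reference index is 620, under the 790 limit; the registered capacity is 4,340 units, below the 4,420 units limit. Under paragraphs (h)–(o): (h) would limit (c) — the reportable unit count is 38, less than the 43 limit — but (i) sets (h) aside: (i) operates against (h): a current Standing Certificate is held. (j) operates (a current Provisional Clearance is held), but is displaced by (k): (k) operates — a current Tier E Declaration is held. (l) applies (discharge temperature exceeds 35 °C), but is set aside by (m): (m) operates — the coverage ratio is 28%, less than the 29% limit. (n) would limit (m) — a current Tier 3 Registration is held — but (o) sets (n) aside: (o) is triggered — a current Schedule E Approval is held. (c) remains available.
Exception (d) requires that all discharge is routed to a licensed treatment works; but discharge is not routed to a licensed treatment works, so (d) is unavailable.
Exception (e) fails — the facility's floor area is 1,300 m², not under 1,050 m².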